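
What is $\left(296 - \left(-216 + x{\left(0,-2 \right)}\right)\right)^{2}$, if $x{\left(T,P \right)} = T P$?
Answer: $262144$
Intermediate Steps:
$x{\left(T,P \right)} = P T$
$\left(296 - \left(-216 + x{\left(0,-2 \right)}\right)\right)^{2} = \left(296 + \left(216 - \left(-2\right) 0\right)\right)^{2} = \left(296 + \left(216 - 0\right)\right)^{2} = \left(296 + \left(216 + 0\right)\right)^{2} = \left(296 + 216\right)^{2} = 512^{2} = 262144$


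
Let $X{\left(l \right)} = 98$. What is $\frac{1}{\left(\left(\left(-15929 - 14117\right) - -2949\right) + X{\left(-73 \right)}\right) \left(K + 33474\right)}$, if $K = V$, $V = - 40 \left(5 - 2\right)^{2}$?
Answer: $- \frac{1}{894044886} \approx -1.1185 \cdot 10^{-9}$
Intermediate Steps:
$V = -360$ ($V = - 40 \cdot 3^{2} = \left(-40\right) 9 = -360$)
$K = -360$
$\frac{1}{\left(\left(\left(-15929 - 14117\right) - -2949\right) + X{\left(-73 \right)}\right) \left(K + 33474\right)} = \frac{1}{\left(\left(\left(-15929 - 14117\right) - -2949\right) + 98\right) \left(-360 + 33474\right)} = \frac{1}{\left(\left(-30046 + 2949\right) + 98\right) 33114} = \frac{1}{\left(-27097 + 98\right) 33114} = \frac{1}{\left(-26999\right) 33114} = \frac{1}{-894044886} = - \frac{1}{894044886}$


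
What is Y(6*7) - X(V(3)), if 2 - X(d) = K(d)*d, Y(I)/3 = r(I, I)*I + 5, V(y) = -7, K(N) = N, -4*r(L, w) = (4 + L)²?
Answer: -66592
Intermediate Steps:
r(L, w) = -(4 + L)²/4
Y(I) = 15 - 3*I*(4 + I)²/4 (Y(I) = 3*((-(4 + I)²/4)*I + 5) = 3*(-I*(4 + I)²/4 + 5) = 3*(5 - I*(4 + I)²/4) = 15 - 3*I*(4 + I)²/4)
X(d) = 2 - d² (X(d) = 2 - d*d = 2 - d²)
Y(6*7) - X(V(3)) = (15 - 3*6*7*(4 + 6*7)²/4) - (2 - 1*(-7)²) = (15 - ¾*42*(4 + 42)²) - (2 - 1*49) = (15 - ¾*42*46²) - (2 - 49) = (15 - ¾*42*2116) - 1*(-47) = (15 - 66654) + 47 = -66639 + 47 = -66592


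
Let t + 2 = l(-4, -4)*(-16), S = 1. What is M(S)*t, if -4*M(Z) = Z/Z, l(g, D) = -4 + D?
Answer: -63/2 ≈ -31.500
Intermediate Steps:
M(Z) = -1/4 (M(Z) = -Z/(4*Z) = -1/4*1 = -1/4)
t = 126 (t = -2 + (-4 - 4)*(-16) = -2 - 8*(-16) = -2 + 128 = 126)
M(S)*t = -1/4*126 = -63/2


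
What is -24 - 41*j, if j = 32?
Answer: -1336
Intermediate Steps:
-24 - 41*j = -24 - 41*32 = -24 - 1312 = -1336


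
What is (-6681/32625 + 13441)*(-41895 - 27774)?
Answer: -3394474512504/3625 ≈ -9.3641e+8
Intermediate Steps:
(-6681/32625 + 13441)*(-41895 - 27774) = (-6681*1/32625 + 13441)*(-69669) = (-2227/10875 + 13441)*(-69669) = (146168648/10875)*(-69669) = -3394474512504/3625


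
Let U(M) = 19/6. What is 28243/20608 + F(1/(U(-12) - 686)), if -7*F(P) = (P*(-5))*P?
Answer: 474070836307/345913708672 ≈ 1.3705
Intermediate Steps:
U(M) = 19/6 (U(M) = 19*(1/6) = 19/6)
F(P) = 5*P**2/7 (F(P) = -P*(-5)*P/7 = -(-5*P)*P/7 = -(-5)*P**2/7 = 5*P**2/7)
28243/20608 + F(1/(U(-12) - 686)) = 28243/20608 + 5*(1/(19/6 - 686))**2/7 = 28243*(1/20608) + 5*(1/(-4097/6))**2/7 = 28243/20608 + 5*(-6/4097)**2/7 = 28243/20608 + (5/7)*(36/16785409) = 28243/20608 + 180/117497863 = 474070836307/345913708672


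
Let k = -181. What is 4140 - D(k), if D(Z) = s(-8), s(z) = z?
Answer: 4148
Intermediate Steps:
D(Z) = -8
4140 - D(k) = 4140 - 1*(-8) = 4140 + 8 = 4148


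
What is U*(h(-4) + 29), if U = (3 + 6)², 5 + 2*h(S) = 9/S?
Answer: 16443/8 ≈ 2055.4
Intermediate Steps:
h(S) = -5/2 + 9/(2*S) (h(S) = -5/2 + (9/S)/2 = -5/2 + 9/(2*S))
U = 81 (U = 9² = 81)
U*(h(-4) + 29) = 81*((½)*(9 - 5*(-4))/(-4) + 29) = 81*((½)*(-¼)*(9 + 20) + 29) = 81*((½)*(-¼)*29 + 29) = 81*(-29/8 + 29) = 81*(203/8) = 16443/8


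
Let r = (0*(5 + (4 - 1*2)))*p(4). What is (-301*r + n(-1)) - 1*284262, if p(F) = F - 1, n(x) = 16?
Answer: -284246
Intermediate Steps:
p(F) = -1 + F
r = 0 (r = (0*(5 + (4 - 1*2)))*(-1 + 4) = (0*(5 + (4 - 2)))*3 = (0*(5 + 2))*3 = (0*7)*3 = 0*3 = 0)
(-301*r + n(-1)) - 1*284262 = (-301*0 + 16) - 1*284262 = (0 + 16) - 284262 = 16 - 284262 = -284246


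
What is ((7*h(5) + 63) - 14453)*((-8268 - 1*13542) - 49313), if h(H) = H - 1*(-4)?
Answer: 1018979221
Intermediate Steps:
h(H) = 4 + H (h(H) = H + 4 = 4 + H)
((7*h(5) + 63) - 14453)*((-8268 - 1*13542) - 49313) = ((7*(4 + 5) + 63) - 14453)*((-8268 - 1*13542) - 49313) = ((7*9 + 63) - 14453)*((-8268 - 13542) - 49313) = ((63 + 63) - 14453)*(-21810 - 49313) = (126 - 14453)*(-71123) = -14327*(-71123) = 1018979221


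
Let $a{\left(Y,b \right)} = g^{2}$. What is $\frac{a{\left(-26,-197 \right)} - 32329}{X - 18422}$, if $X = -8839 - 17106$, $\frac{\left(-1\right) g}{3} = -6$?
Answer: $\frac{32005}{44367} \approx 0.72137$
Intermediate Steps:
$g = 18$ ($g = \left(-3\right) \left(-6\right) = 18$)
$X = -25945$ ($X = -8839 - 17106 = -25945$)
$a{\left(Y,b \right)} = 324$ ($a{\left(Y,b \right)} = 18^{2} = 324$)
$\frac{a{\left(-26,-197 \right)} - 32329}{X - 18422} = \frac{324 - 32329}{-25945 - 18422} = - \frac{32005}{-44367} = \left(-32005\right) \left(- \frac{1}{44367}\right) = \frac{32005}{44367}$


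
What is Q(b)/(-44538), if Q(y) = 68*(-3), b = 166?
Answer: 34/7423 ≈ 0.0045804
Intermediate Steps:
Q(y) = -204
Q(b)/(-44538) = -204/(-44538) = -204*(-1/44538) = 34/7423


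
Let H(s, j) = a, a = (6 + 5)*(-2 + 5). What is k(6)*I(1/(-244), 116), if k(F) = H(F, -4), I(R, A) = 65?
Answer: 2145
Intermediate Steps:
a = 33 (a = 11*3 = 33)
H(s, j) = 33
k(F) = 33
k(6)*I(1/(-244), 116) = 33*65 = 2145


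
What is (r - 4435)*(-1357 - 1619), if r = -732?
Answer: 15376992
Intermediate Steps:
(r - 4435)*(-1357 - 1619) = (-732 - 4435)*(-1357 - 1619) = -5167*(-2976) = 15376992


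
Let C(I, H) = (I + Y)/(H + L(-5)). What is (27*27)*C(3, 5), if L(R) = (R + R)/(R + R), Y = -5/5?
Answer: 243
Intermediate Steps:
Y = -1 (Y = -5*1/5 = -1)
L(R) = 1 (L(R) = (2*R)/((2*R)) = (2*R)*(1/(2*R)) = 1)
C(I, H) = (-1 + I)/(1 + H) (C(I, H) = (I - 1)/(H + 1) = (-1 + I)/(1 + H))
(27*27)*C(3, 5) = (27*27)*((-1 + 3)/(1 + 5)) = 729*(2/6) = 729*((1/6)*2) = 729*(1/3) = 243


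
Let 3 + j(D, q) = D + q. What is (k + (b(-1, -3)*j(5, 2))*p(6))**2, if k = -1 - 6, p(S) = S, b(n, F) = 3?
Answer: 4225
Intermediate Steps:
j(D, q) = -3 + D + q (j(D, q) = -3 + (D + q) = -3 + D + q)
k = -7
(k + (b(-1, -3)*j(5, 2))*p(6))**2 = (-7 + (3*(-3 + 5 + 2))*6)**2 = (-7 + (3*4)*6)**2 = (-7 + 12*6)**2 = (-7 + 72)**2 = 65**2 = 4225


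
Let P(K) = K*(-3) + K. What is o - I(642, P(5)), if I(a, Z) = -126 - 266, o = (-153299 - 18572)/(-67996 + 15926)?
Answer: 20583311/52070 ≈ 395.30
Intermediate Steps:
o = 171871/52070 (o = -171871/(-52070) = -171871*(-1/52070) = 171871/52070 ≈ 3.3008)
P(K) = -2*K (P(K) = -3*K + K = -2*K)
I(a, Z) = -392
o - I(642, P(5)) = 171871/52070 - 1*(-392) = 171871/52070 + 392 = 20583311/52070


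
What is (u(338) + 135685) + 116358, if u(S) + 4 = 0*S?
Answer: 252039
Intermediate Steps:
u(S) = -4 (u(S) = -4 + 0*S = -4 + 0 = -4)
(u(338) + 135685) + 116358 = (-4 + 135685) + 116358 = 135681 + 116358 = 252039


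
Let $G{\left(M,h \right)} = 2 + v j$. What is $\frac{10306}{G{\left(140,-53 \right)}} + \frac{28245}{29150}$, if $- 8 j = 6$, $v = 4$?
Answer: $- \frac{60078331}{5830} \approx -10305.0$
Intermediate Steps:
$j = - \frac{3}{4}$ ($j = \left(- \frac{1}{8}\right) 6 = - \frac{3}{4} \approx -0.75$)
$G{\left(M,h \right)} = -1$ ($G{\left(M,h \right)} = 2 + 4 \left(- \frac{3}{4}\right) = 2 - 3 = -1$)
$\frac{10306}{G{\left(140,-53 \right)}} + \frac{28245}{29150} = \frac{10306}{-1} + \frac{28245}{29150} = 10306 \left(-1\right) + 28245 \cdot \frac{1}{29150} = -10306 + \frac{5649}{5830} = - \frac{60078331}{5830}$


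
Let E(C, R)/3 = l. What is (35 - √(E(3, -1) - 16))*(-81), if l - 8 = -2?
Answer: -2835 + 81*√2 ≈ -2720.4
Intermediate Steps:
l = 6 (l = 8 - 2 = 6)
E(C, R) = 18 (E(C, R) = 3*6 = 18)
(35 - √(E(3, -1) - 16))*(-81) = (35 - √(18 - 16))*(-81) = (35 - √2)*(-81) = -2835 + 81*√2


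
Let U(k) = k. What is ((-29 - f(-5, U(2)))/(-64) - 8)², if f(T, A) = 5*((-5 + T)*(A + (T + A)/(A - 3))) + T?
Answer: 136161/1024 ≈ 132.97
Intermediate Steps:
f(T, A) = T + 5*(-5 + T)*(A + (A + T)/(-3 + A)) (f(T, A) = 5*((-5 + T)*(A + (A + T)/(-3 + A))) + T = 5*(-5 + T)*(A + (A + T)/(-3 + A)) + T = T + 5*(-5 + T)*(A + (A + T)/(-3 + A)))
((-29 - f(-5, U(2)))/(-64) - 8)² = ((-29 - (-28*(-5) - 25*2² + 5*(-5)² + 50*2 - 9*2*(-5) + 5*(-5)*2²)/(-3 + 2))/(-64) - 8)² = ((-29 - (140 - 25*4 + 5*25 + 100 + 90 + 5*(-5)*4)/(-1))*(-1/64) - 8)² = ((-29 - (-1)*(140 - 100 + 125 + 100 + 90 - 100))*(-1/64) - 8)² = ((-29 - (-1)*255)*(-1/64) - 8)² = ((-29 - 1*(-255))*(-1/64) - 8)² = ((-29 + 255)*(-1/64) - 8)² = (226*(-1/64) - 8)² = (-113/32 - 8)² = (-369/32)² = 136161/1024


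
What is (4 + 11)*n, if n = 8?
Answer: 120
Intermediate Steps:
(4 + 11)*n = (4 + 11)*8 = 15*8 = 120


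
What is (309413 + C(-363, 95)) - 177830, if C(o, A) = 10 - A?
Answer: 131498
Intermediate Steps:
(309413 + C(-363, 95)) - 177830 = (309413 + (10 - 1*95)) - 177830 = (309413 + (10 - 95)) - 177830 = (309413 - 85) - 177830 = 309328 - 177830 = 131498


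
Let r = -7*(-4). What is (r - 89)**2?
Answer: 3721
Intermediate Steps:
r = 28
(r - 89)**2 = (28 - 89)**2 = (-61)**2 = 3721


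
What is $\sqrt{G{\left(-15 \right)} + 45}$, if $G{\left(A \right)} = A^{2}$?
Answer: $3 \sqrt{30} \approx 16.432$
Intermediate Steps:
$\sqrt{G{\left(-15 \right)} + 45} = \sqrt{\left(-15\right)^{2} + 45} = \sqrt{225 + 45} = \sqrt{270} = 3 \sqrt{30}$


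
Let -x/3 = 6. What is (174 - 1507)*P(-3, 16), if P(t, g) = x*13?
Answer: 311922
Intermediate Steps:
x = -18 (x = -3*6 = -18)
P(t, g) = -234 (P(t, g) = -18*13 = -234)
(174 - 1507)*P(-3, 16) = (174 - 1507)*(-234) = -1333*(-234) = 311922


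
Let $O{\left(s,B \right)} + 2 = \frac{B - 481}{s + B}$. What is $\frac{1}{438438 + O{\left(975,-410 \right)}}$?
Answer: $\frac{565}{247715449} \approx 2.2808 \cdot 10^{-6}$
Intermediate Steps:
$O{\left(s,B \right)} = -2 + \frac{-481 + B}{B + s}$ ($O{\left(s,B \right)} = -2 + \frac{B - 481}{s + B} = -2 + \frac{-481 + B}{B + s}$)
$\frac{1}{438438 + O{\left(975,-410 \right)}} = \frac{1}{438438 + \frac{-481 - -410 - 1950}{-410 + 975}} = \frac{1}{438438 + \frac{-481 + 410 - 1950}{565}} = \frac{1}{438438 + \frac{1}{565} \left(-2021\right)} = \frac{1}{438438 - \frac{2021}{565}} = \frac{1}{\frac{247715449}{565}} = \frac{565}{247715449}$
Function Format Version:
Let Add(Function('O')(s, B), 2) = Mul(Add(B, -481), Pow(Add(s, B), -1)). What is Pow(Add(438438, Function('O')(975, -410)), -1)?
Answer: Rational(565, 247715449) ≈ 2.2808e-6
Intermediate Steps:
Function('O')(s, B) = Add(-2, Mul(Pow(Add(B, s), -1), Add(-481, B))) (Function('O')(s, B) = Add(-2, Mul(Add(B, -481), Pow(Add(s, B), -1))) = Add(-2, Mul(Add(-481, B), Pow(Add(B, s), -1))) = Add(-2, Mul(Pow(Add(B, s), -1), Add(-481, B))))
Pow(Add(438438, Function('O')(975, -410)), -1) = Pow(Add(438438, Mul(Pow(Add(-410, 975), -1), Add(-481, Mul(-1, -410), Mul(-2, 975)))), -1) = Pow(Add(438438, Mul(Pow(565, -1), Add(-481, 410, -1950))), -1) = Pow(Add(438438, Mul(Rational(1, 565), -2021)), -1) = Pow(Add(438438, Rational(-2021, 565)), -1) = Pow(Rational(247715449, 565), -1) = Rational(565, 247715449)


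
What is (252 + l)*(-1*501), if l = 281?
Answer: -267033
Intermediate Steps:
(252 + l)*(-1*501) = (252 + 281)*(-1*501) = 533*(-501) = -267033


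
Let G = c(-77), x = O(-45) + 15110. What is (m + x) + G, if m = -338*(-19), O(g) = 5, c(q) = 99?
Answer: 21636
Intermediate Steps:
x = 15115 (x = 5 + 15110 = 15115)
m = 6422
G = 99
(m + x) + G = (6422 + 15115) + 99 = 21537 + 99 = 21636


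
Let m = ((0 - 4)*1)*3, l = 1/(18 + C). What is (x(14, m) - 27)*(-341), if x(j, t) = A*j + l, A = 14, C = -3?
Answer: -864776/15 ≈ -57652.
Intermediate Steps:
l = 1/15 (l = 1/(18 - 3) = 1/15 ≈ 0.066667)
m = -12 (m = -4*1*3 = -4*3 = -12)
x(j, t) = 1/15 + 14*j (x(j, t) = 14*j + 1/15 = 1/15 + 14*j)
(x(14, m) - 27)*(-341) = ((1/15 + 14*14) - 27)*(-341) = ((1/15 + 196) - 27)*(-341) = (2941/15 - 27)*(-341) = (2536/15)*(-341) = -864776/15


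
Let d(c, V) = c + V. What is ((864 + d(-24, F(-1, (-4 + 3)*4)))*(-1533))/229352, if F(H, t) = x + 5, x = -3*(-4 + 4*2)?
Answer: -1276989/229352 ≈ -5.5678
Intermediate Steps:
x = -12 (x = -3*(-4 + 8) = -3*4 = -12)
F(H, t) = -7 (F(H, t) = -12 + 5 = -7)
d(c, V) = V + c
((864 + d(-24, F(-1, (-4 + 3)*4)))*(-1533))/229352 = ((864 + (-7 - 24))*(-1533))/229352 = ((864 - 31)*(-1533))*(1/229352) = (833*(-1533))*(1/229352) = -1276989*1/229352 = -1276989/229352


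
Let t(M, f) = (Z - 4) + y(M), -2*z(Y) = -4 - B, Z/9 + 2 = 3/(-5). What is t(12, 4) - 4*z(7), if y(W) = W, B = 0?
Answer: -117/5 ≈ -23.400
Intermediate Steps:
Z = -117/5 (Z = -18 + 9*(3/(-5)) = -18 + 9*(3*(-⅕)) = -18 + 9*(-⅗) = -18 - 27/5 = -117/5 ≈ -23.400)
z(Y) = 2 (z(Y) = -(-4 - 1*0)/2 = -(-4 + 0)/2 = -½*(-4) = 2)
t(M, f) = -137/5 + M (t(M, f) = (-117/5 - 4) + M = -137/5 + M)
t(12, 4) - 4*z(7) = (-137/5 + 12) - 4*2 = -77/5 - 8 = -117/5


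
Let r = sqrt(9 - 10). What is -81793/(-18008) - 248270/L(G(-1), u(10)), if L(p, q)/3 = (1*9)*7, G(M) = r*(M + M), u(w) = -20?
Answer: -4455387283/3403512 ≈ -1309.1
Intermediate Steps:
r = I (r = sqrt(-1) = I ≈ 1.0*I)
G(M) = 2*I*M (G(M) = I*(M + M) = I*(2*M) = 2*I*M)
L(p, q) = 189 (L(p, q) = 3*((1*9)*7) = 3*(9*7) = 3*63 = 189)
-81793/(-18008) - 248270/L(G(-1), u(10)) = -81793/(-18008) - 248270/189 = -81793*(-1/18008) - 248270*1/189 = 81793/18008 - 248270/189 = -4455387283/3403512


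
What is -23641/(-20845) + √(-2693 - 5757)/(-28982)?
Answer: 23641/20845 - 65*I*√2/28982 ≈ 1.1341 - 0.0031718*I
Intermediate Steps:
-23641/(-20845) + √(-2693 - 5757)/(-28982) = -23641*(-1/20845) + √(-8450)*(-1/28982) = 23641/20845 + (65*I*√2)*(-1/28982) = 23641/20845 - 65*I*√2/28982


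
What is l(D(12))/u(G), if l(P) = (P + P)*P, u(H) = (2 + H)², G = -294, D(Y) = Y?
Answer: 18/5329 ≈ 0.0033777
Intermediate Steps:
l(P) = 2*P² (l(P) = (2*P)*P = 2*P²)
l(D(12))/u(G) = (2*12²)/((2 - 294)²) = (2*144)/((-292)²) = 288/85264 = 288*(1/85264) = 18/5329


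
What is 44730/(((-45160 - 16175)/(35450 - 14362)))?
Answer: -20961472/1363 ≈ -15379.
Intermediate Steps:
44730/(((-45160 - 16175)/(35450 - 14362))) = 44730/((-61335/21088)) = 44730/((-61335*1/21088)) = 44730/(-61335/21088) = 44730*(-21088/61335) = -20961472/1363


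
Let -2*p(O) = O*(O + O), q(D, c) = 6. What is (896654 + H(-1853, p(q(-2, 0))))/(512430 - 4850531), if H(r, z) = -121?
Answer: -896533/4338101 ≈ -0.20666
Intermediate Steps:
p(O) = -O**2 (p(O) = -O*(O + O)/2 = -O*2*O/2 = -O**2)
(896654 + H(-1853, p(q(-2, 0))))/(512430 - 4850531) = (896654 - 121)/(512430 - 4850531) = 896533/(-4338101) = 896533*(-1/4338101) = -896533/4338101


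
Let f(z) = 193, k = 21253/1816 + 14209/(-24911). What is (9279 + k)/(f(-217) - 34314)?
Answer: -420270520843/1543578627496 ≈ -0.27227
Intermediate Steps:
k = 503629939/45238376 (k = 21253*(1/1816) + 14209*(-1/24911) = 21253/1816 - 14209/24911 = 503629939/45238376 ≈ 11.133)
(9279 + k)/(f(-217) - 34314) = (9279 + 503629939/45238376)/(193 - 34314) = (420270520843/45238376)/(-34121) = (420270520843/45238376)*(-1/34121) = -420270520843/1543578627496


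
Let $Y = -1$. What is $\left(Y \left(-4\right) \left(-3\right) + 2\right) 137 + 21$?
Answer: $-1349$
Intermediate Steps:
$\left(Y \left(-4\right) \left(-3\right) + 2\right) 137 + 21 = \left(\left(-1\right) \left(-4\right) \left(-3\right) + 2\right) 137 + 21 = \left(4 \left(-3\right) + 2\right) 137 + 21 = \left(-12 + 2\right) 137 + 21 = \left(-10\right) 137 + 21 = -1370 + 21 = -1349$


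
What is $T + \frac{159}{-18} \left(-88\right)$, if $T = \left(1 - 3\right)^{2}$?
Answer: $\frac{2344}{3} \approx 781.33$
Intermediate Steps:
$T = 4$ ($T = \left(-2\right)^{2} = 4$)
$T + \frac{159}{-18} \left(-88\right) = 4 + \frac{159}{-18} \left(-88\right) = 4 + 159 \left(- \frac{1}{18}\right) \left(-88\right) = 4 - - \frac{2332}{3} = 4 + \frac{2332}{3} = \frac{2344}{3}$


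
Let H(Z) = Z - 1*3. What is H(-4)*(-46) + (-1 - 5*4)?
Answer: 301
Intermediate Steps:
H(Z) = -3 + Z (H(Z) = Z - 3 = -3 + Z)
H(-4)*(-46) + (-1 - 5*4) = (-3 - 4)*(-46) + (-1 - 5*4) = -7*(-46) + (-1 - 20) = 322 - 21 = 301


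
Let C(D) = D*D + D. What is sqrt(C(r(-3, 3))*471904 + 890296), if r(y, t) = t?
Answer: 26*sqrt(9694) ≈ 2559.9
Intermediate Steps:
C(D) = D + D**2 (C(D) = D**2 + D = D + D**2)
sqrt(C(r(-3, 3))*471904 + 890296) = sqrt((3*(1 + 3))*471904 + 890296) = sqrt((3*4)*471904 + 890296) = sqrt(12*471904 + 890296) = sqrt(5662848 + 890296) = sqrt(6553144) = 26*sqrt(9694)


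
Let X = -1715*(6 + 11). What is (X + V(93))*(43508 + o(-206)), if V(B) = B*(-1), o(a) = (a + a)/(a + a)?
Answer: -1272551232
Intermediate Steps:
o(a) = 1 (o(a) = (2*a)/((2*a)) = (2*a)*(1/(2*a)) = 1)
V(B) = -B
X = -29155 (X = -1715*17 = -29155)
(X + V(93))*(43508 + o(-206)) = (-29155 - 1*93)*(43508 + 1) = (-29155 - 93)*43509 = -29248*43509 = -1272551232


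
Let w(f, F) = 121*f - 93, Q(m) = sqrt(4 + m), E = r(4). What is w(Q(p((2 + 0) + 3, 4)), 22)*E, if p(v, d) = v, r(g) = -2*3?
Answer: -1620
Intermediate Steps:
r(g) = -6
E = -6
w(f, F) = -93 + 121*f
w(Q(p((2 + 0) + 3, 4)), 22)*E = (-93 + 121*sqrt(4 + ((2 + 0) + 3)))*(-6) = (-93 + 121*sqrt(4 + (2 + 3)))*(-6) = (-93 + 121*sqrt(4 + 5))*(-6) = (-93 + 121*sqrt(9))*(-6) = (-93 + 121*3)*(-6) = (-93 + 363)*(-6) = 270*(-6) = -1620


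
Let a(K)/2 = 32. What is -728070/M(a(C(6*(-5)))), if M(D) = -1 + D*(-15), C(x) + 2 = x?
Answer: 728070/961 ≈ 757.62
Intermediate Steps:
C(x) = -2 + x
a(K) = 64 (a(K) = 2*32 = 64)
M(D) = -1 - 15*D
-728070/M(a(C(6*(-5)))) = -728070/(-1 - 15*64) = -728070/(-1 - 960) = -728070/(-961) = -728070*(-1/961) = 728070/961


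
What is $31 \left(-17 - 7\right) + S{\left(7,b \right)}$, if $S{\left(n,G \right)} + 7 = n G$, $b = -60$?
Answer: $-1171$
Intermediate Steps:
$S{\left(n,G \right)} = -7 + G n$ ($S{\left(n,G \right)} = -7 + n G = -7 + G n$)
$31 \left(-17 - 7\right) + S{\left(7,b \right)} = 31 \left(-17 - 7\right) - 427 = 31 \left(-24\right) - 427 = -744 - 427 = -1171$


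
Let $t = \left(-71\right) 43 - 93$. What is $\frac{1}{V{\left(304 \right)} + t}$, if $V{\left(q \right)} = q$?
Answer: $- \frac{1}{2842} \approx -0.00035186$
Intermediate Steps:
$t = -3146$ ($t = -3053 - 93 = -3146$)
$\frac{1}{V{\left(304 \right)} + t} = \frac{1}{304 - 3146} = \frac{1}{-2842} = - \frac{1}{2842}$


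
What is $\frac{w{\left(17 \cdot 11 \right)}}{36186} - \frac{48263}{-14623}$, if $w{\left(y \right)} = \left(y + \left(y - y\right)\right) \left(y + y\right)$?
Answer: $\frac{1384574146}{264573939} \approx 5.2332$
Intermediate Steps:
$w{\left(y \right)} = 2 y^{2}$ ($w{\left(y \right)} = \left(y + 0\right) 2 y = y 2 y = 2 y^{2}$)
$\frac{w{\left(17 \cdot 11 \right)}}{36186} - \frac{48263}{-14623} = \frac{2 \left(17 \cdot 11\right)^{2}}{36186} - \frac{48263}{-14623} = 2 \cdot 187^{2} \cdot \frac{1}{36186} - - \frac{48263}{14623} = 2 \cdot 34969 \cdot \frac{1}{36186} + \frac{48263}{14623} = 69938 \cdot \frac{1}{36186} + \frac{48263}{14623} = \frac{34969}{18093} + \frac{48263}{14623} = \frac{1384574146}{264573939}$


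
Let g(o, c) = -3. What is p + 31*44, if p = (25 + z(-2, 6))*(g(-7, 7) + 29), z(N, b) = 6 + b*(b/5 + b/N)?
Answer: 9446/5 ≈ 1889.2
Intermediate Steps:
z(N, b) = 6 + b*(b/5 + b/N) (z(N, b) = 6 + b*(b*(1/5) + b/N) = 6 + b*(b/5 + b/N))
p = 2626/5 (p = (25 + (6 + (1/5)*6**2 + 6**2/(-2)))*(-3 + 29) = (25 + (6 + (1/5)*36 - 1/2*36))*26 = (25 + (6 + 36/5 - 18))*26 = (25 - 24/5)*26 = (101/5)*26 = 2626/5 ≈ 525.20)
p + 31*44 = 2626/5 + 31*44 = 2626/5 + 1364 = 9446/5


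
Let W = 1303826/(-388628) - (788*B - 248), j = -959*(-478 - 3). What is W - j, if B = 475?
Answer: -162317159847/194314 ≈ -8.3533e+5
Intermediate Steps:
j = 461279 (j = -959*(-481) = 461279)
W = -72684192241/194314 (W = 1303826/(-388628) - (788*475 - 248) = 1303826*(-1/388628) - (374300 - 248) = -651913/194314 - 1*374052 = -651913/194314 - 374052 = -72684192241/194314 ≈ -3.7406e+5)
W - j = -72684192241/194314 - 1*461279 = -72684192241/194314 - 461279 = -162317159847/194314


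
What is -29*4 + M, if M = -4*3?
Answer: -128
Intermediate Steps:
M = -12
-29*4 + M = -29*4 - 12 = -116 - 12 = -128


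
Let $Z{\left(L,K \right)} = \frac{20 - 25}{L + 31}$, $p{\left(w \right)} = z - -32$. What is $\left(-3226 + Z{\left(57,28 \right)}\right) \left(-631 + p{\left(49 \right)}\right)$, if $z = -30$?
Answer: $\frac{178568697}{88} \approx 2.0292 \cdot 10^{6}$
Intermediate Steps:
$p{\left(w \right)} = 2$ ($p{\left(w \right)} = -30 - -32 = -30 + 32 = 2$)
$Z{\left(L,K \right)} = - \frac{5}{31 + L}$
$\left(-3226 + Z{\left(57,28 \right)}\right) \left(-631 + p{\left(49 \right)}\right) = \left(-3226 - \frac{5}{31 + 57}\right) \left(-631 + 2\right) = \left(-3226 - \frac{5}{88}\right) \left(-629\right) = \left(- \frac{283893}{88}\right) \left(-629\right) = \frac{178568697}{88}$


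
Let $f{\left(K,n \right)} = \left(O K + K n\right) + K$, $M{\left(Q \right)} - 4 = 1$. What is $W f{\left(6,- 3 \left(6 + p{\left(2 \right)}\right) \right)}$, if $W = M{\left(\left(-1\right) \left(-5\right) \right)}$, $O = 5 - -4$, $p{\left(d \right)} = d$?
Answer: $-420$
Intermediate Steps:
$M{\left(Q \right)} = 5$ ($M{\left(Q \right)} = 4 + 1 = 5$)
$O = 9$ ($O = 5 + 4 = 9$)
$f{\left(K,n \right)} = 10 K + K n$ ($f{\left(K,n \right)} = \left(9 K + K n\right) + K = 10 K + K n$)
$W = 5$
$W f{\left(6,- 3 \left(6 + p{\left(2 \right)}\right) \right)} = 5 \cdot 6 \left(10 - 3 \left(6 + 2\right)\right) = 5 \cdot 6 \left(10 - 24\right) = 5 \cdot 6 \left(-14\right) = 5 \left(-84\right) = -420$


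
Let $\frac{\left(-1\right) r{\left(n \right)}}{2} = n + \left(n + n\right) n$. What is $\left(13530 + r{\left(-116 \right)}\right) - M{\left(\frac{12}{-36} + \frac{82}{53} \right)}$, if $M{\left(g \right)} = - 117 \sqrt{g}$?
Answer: $-40062 + \frac{39 \sqrt{30687}}{53} \approx -39933.0$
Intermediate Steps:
$r{\left(n \right)} = - 4 n^{2} - 2 n$ ($r{\left(n \right)} = - 2 \left(n + \left(n + n\right) n\right) = - 2 \left(n + 2 n n\right) = - 2 \left(n + 2 n^{2}\right) = - 4 n^{2} - 2 n$)
$\left(13530 + r{\left(-116 \right)}\right) - M{\left(\frac{12}{-36} + \frac{82}{53} \right)} = \left(13530 - - 232 \left(1 + 2 \left(-116\right)\right)\right) - - 117 \sqrt{\frac{12}{-36} + \frac{82}{53}} = \left(13530 - - 232 \left(1 - 232\right)\right) - - 117 \sqrt{12 \left(- \frac{1}{36}\right) + 82 \cdot \frac{1}{53}} = \left(13530 - \left(-232\right) \left(-231\right)\right) - - 117 \sqrt{- \frac{1}{3} + \frac{82}{53}} = \left(13530 - 53592\right) - - 117 \sqrt{\frac{193}{159}} = -40062 - - 117 \frac{\sqrt{30687}}{159} = -40062 - - \frac{39 \sqrt{30687}}{53} = -40062 + \frac{39 \sqrt{30687}}{53}$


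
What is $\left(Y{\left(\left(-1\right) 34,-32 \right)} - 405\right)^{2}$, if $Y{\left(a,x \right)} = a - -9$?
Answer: $184900$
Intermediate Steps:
$Y{\left(a,x \right)} = 9 + a$ ($Y{\left(a,x \right)} = a + 9 = 9 + a$)
$\left(Y{\left(\left(-1\right) 34,-32 \right)} - 405\right)^{2} = \left(\left(9 - 34\right) - 405\right)^{2} = \left(-25 - 405\right)^{2} = \left(-430\right)^{2} = 184900$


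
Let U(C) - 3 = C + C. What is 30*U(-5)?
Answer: -210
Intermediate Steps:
U(C) = 3 + 2*C (U(C) = 3 + (C + C) = 3 + 2*C)
30*U(-5) = 30*(3 + 2*(-5)) = 30*(3 - 10) = 30*(-7) = -210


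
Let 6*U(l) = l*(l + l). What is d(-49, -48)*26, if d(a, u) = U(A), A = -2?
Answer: 104/3 ≈ 34.667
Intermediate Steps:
U(l) = l²/3 (U(l) = (l*(l + l))/6 = (l*(2*l))/6 = (2*l²)/6 = l²/3)
d(a, u) = 4/3 (d(a, u) = (⅓)*(-2)² = (⅓)*4 = 4/3)
d(-49, -48)*26 = (4/3)*26 = 104/3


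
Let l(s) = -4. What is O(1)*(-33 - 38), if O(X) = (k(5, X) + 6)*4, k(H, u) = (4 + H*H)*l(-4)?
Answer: 31240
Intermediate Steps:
k(H, u) = -16 - 4*H² (k(H, u) = (4 + H*H)*(-4) = (4 + H²)*(-4) = -16 - 4*H²)
O(X) = -440 (O(X) = ((-16 - 4*5²) + 6)*4 = ((-16 - 4*25) + 6)*4 = ((-16 - 100) + 6)*4 = (-116 + 6)*4 = -110*4 = -440)
O(1)*(-33 - 38) = -440*(-33 - 38) = -440*(-71) = 31240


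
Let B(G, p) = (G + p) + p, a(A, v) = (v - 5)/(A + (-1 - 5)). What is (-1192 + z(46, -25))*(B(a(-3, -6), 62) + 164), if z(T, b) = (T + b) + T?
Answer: -325375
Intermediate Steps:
z(T, b) = b + 2*T
a(A, v) = (-5 + v)/(-6 + A) (a(A, v) = (-5 + v)/(A - 6) = (-5 + v)/(-6 + A))
B(G, p) = G + 2*p
(-1192 + z(46, -25))*(B(a(-3, -6), 62) + 164) = (-1192 + (-25 + 2*46))*(((-5 - 6)/(-6 - 3) + 2*62) + 164) = (-1192 + (-25 + 92))*((-11/(-9) + 124) + 164) = (-1192 + 67)*((-⅑*(-11) + 124) + 164) = -1125*((11/9 + 124) + 164) = -1125*(1127/9 + 164) = -1125*2603/9 = -325375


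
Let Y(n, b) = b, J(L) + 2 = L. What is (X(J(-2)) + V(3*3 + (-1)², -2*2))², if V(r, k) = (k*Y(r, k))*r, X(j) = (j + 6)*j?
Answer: 23104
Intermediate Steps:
J(L) = -2 + L
X(j) = j*(6 + j) (X(j) = (6 + j)*j = j*(6 + j))
V(r, k) = r*k² (V(r, k) = (k*k)*r = k²*r = r*k²)
(X(J(-2)) + V(3*3 + (-1)², -2*2))² = ((-2 - 2)*(6 + (-2 - 2)) + (3*3 + (-1)²)*(-2*2)²)² = (-4*(6 - 4) + (9 + 1)*(-4)²)² = (-4*2 + 10*16)² = (-8 + 160)² = 152² = 23104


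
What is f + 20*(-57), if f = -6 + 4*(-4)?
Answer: -1162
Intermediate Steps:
f = -22 (f = -6 - 16 = -22)
f + 20*(-57) = -22 + 20*(-57) = -22 - 1140 = -1162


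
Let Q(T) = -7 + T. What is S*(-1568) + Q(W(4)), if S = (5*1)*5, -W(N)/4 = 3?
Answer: -39219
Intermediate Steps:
W(N) = -12 (W(N) = -4*3 = -12)
S = 25 (S = 5*5 = 25)
S*(-1568) + Q(W(4)) = 25*(-1568) + (-7 - 12) = -39200 - 19 = -39219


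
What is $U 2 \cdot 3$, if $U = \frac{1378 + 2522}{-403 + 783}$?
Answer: $\frac{1170}{19} \approx 61.579$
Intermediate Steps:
$U = \frac{195}{19}$ ($U = \frac{3900}{380} = 3900 \cdot \frac{1}{380} = \frac{195}{19} \approx 10.263$)
$U 2 \cdot 3 = \frac{195 \cdot 2 \cdot 3}{19} = \frac{195}{19} \cdot 6 = \frac{1170}{19}$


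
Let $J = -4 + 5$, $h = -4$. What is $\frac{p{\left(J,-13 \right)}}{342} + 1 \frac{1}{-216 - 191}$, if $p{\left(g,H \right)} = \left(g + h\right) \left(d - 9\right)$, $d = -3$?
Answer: $\frac{795}{7733} \approx 0.10281$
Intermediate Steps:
$J = 1$
$p{\left(g,H \right)} = 48 - 12 g$ ($p{\left(g,H \right)} = \left(g - 4\right) \left(-3 - 9\right) = \left(-4 + g\right) \left(-12\right) = 48 - 12 g$)
$\frac{p{\left(J,-13 \right)}}{342} + 1 \frac{1}{-216 - 191} = \frac{48 - 12}{342} + 1 \frac{1}{-216 - 191} = \left(48 - 12\right) \frac{1}{342} + 1 \frac{1}{-216 - 191} = 36 \cdot \frac{1}{342} + 1 \frac{1}{-407} = \frac{2}{19} + 1 \left(- \frac{1}{407}\right) = \frac{2}{19} - \frac{1}{407} = \frac{795}{7733}$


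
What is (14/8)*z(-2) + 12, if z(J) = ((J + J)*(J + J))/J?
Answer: -2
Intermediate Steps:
z(J) = 4*J (z(J) = ((2*J)*(2*J))/J = (4*J²)/J = 4*J)
(14/8)*z(-2) + 12 = (14/8)*(4*(-2)) + 12 = (14*(⅛))*(-8) + 12 = (7/4)*(-8) + 12 = -14 + 12 = -2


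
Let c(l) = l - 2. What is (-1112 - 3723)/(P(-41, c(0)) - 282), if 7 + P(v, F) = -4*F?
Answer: 4835/281 ≈ 17.206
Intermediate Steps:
c(l) = -2 + l
P(v, F) = -7 - 4*F
(-1112 - 3723)/(P(-41, c(0)) - 282) = (-1112 - 3723)/((-7 - 4*(-2 + 0)) - 282) = -4835/((-7 - 4*(-2)) - 282) = -4835/((-7 + 8) - 282) = -4835/(1 - 282) = -4835/(-281) = -4835*(-1/281) = 4835/281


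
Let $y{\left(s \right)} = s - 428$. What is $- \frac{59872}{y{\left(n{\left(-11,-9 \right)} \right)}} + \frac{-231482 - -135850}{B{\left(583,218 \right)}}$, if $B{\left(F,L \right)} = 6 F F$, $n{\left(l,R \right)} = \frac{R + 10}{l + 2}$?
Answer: $\frac{549261288568}{3928776951} \approx 139.8$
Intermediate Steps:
$n{\left(l,R \right)} = \frac{10 + R}{2 + l}$
$y{\left(s \right)} = -428 + s$
$B{\left(F,L \right)} = 6 F^{2}$
$- \frac{59872}{y{\left(n{\left(-11,-9 \right)} \right)}} + \frac{-231482 - -135850}{B{\left(583,218 \right)}} = - \frac{59872}{-428 + \frac{10 - 9}{2 - 11}} + \frac{-231482 - -135850}{6 \cdot 583^{2}} = - \frac{59872}{-428 + \frac{1}{-9} \cdot 1} + \frac{-231482 + 135850}{6 \cdot 339889} = - \frac{59872}{-428 - \frac{1}{9}} - \frac{95632}{2039334} = - \frac{59872}{-428 - \frac{1}{9}} - \frac{47816}{1019667} = - \frac{59872}{- \frac{3853}{9}} - \frac{47816}{1019667} = \left(-59872\right) \left(- \frac{9}{3853}\right) - \frac{47816}{1019667} = \frac{538848}{3853} - \frac{47816}{1019667} = \frac{549261288568}{3928776951}$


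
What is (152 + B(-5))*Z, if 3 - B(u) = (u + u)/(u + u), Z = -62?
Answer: -9548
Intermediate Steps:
B(u) = 2 (B(u) = 3 - (u + u)/(u + u) = 3 - 2*u/(2*u) = 3 - 2*u*1/(2*u) = 3 - 1*1 = 3 - 1 = 2)
(152 + B(-5))*Z = (152 + 2)*(-62) = 154*(-62) = -9548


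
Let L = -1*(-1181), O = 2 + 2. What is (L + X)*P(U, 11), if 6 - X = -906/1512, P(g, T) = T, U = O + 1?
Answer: 3292025/252 ≈ 13064.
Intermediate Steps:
O = 4
U = 5 (U = 4 + 1 = 5)
X = 1663/252 (X = 6 - (-906)/1512 = 6 - 1*(-151/252) = 6 + 151/252 = 1663/252 ≈ 6.5992)
L = 1181
(L + X)*P(U, 11) = (1181 + 1663/252)*11 = (299275/252)*11 = 3292025/252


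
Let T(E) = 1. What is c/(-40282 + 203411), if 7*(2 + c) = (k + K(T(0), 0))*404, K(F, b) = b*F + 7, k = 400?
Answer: 164414/1141903 ≈ 0.14398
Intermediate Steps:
K(F, b) = 7 + F*b (K(F, b) = F*b + 7 = 7 + F*b)
c = 164414/7 (c = -2 + ((400 + (7 + 1*0))*404)/7 = -2 + ((400 + (7 + 0))*404)/7 = -2 + ((400 + 7)*404)/7 = -2 + (407*404)/7 = -2 + (1/7)*164428 = -2 + 164428/7 = 164414/7 ≈ 23488.)
c/(-40282 + 203411) = 164414/(7*(-40282 + 203411)) = (164414/7)/163129 = (164414/7)*(1/163129) = 164414/1141903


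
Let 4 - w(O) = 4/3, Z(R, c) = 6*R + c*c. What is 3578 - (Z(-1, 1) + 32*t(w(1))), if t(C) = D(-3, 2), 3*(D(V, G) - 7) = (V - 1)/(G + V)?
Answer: 9949/3 ≈ 3316.3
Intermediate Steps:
Z(R, c) = c² + 6*R (Z(R, c) = 6*R + c² = c² + 6*R)
w(O) = 8/3 (w(O) = 4 - 4/3 = 8/3)
D(V, G) = 7 + (-1 + V)/(3*(G + V)) (D(V, G) = 7 + ((V - 1)/(G + V))/3 = 7 + ((-1 + V)/(G + V))/3 = 7 + (-1 + V)/(3*(G + V)))
t(C) = 25/3 (t(C) = (-1 + 21*2 + 22*(-3))/(3*(2 - 3)) = (⅓)*(-1 + 42 - 66)/(-1) = (⅓)*(-1)*(-25) = 25/3)
3578 - (Z(-1, 1) + 32*t(w(1))) = 3578 - ((1² + 6*(-1)) + 32*(25/3)) = 3578 - ((1 - 6) + 800/3) = 3578 - (-5 + 800/3) = 3578 - 1*785/3 = 3578 - 785/3 = 9949/3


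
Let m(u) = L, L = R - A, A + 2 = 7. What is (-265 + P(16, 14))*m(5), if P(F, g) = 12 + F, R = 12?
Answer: -1659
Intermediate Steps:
A = 5 (A = -2 + 7 = 5)
L = 7 (L = 12 - 1*5 = 12 - 5 = 7)
m(u) = 7
(-265 + P(16, 14))*m(5) = (-265 + (12 + 16))*7 = (-265 + 28)*7 = -237*7 = -1659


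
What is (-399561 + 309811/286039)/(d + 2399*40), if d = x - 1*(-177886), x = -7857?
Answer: -114289719068/76083227571 ≈ -1.5022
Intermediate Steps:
d = 170029 (d = -7857 - 1*(-177886) = -7857 + 177886 = 170029)
(-399561 + 309811/286039)/(d + 2399*40) = (-399561 + 309811/286039)/(170029 + 2399*40) = (-399561 + 309811*(1/286039))/(170029 + 95960) = (-399561 + 309811/286039)/265989 = -114289719068/286039*1/265989 = -114289719068/76083227571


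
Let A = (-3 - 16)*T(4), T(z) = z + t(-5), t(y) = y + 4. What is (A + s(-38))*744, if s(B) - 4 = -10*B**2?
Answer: -10782792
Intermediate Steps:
s(B) = 4 - 10*B**2
t(y) = 4 + y
T(z) = -1 + z (T(z) = z + (4 - 5) = z - 1 = -1 + z)
A = -57 (A = (-3 - 16)*(-1 + 4) = -19*3 = -57)
(A + s(-38))*744 = (-57 + (4 - 10*(-38)**2))*744 = (-57 + (4 - 10*1444))*744 = (-57 + (4 - 14440))*744 = (-57 - 14436)*744 = -14493*744 = -10782792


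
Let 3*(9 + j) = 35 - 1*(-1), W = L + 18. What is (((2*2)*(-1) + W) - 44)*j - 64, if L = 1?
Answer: -151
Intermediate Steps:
W = 19 (W = 1 + 18 = 19)
j = 3 (j = -9 + (35 - 1*(-1))/3 = -9 + (35 + 1)/3 = -9 + (1/3)*36 = -9 + 12 = 3)
(((2*2)*(-1) + W) - 44)*j - 64 = (((2*2)*(-1) + 19) - 44)*3 - 64 = ((4*(-1) + 19) - 44)*3 - 64 = ((-4 + 19) - 44)*3 - 64 = (15 - 44)*3 - 64 = -29*3 - 64 = -87 - 64 = -151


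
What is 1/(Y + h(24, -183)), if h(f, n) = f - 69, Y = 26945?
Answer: 1/26900 ≈ 3.7175e-5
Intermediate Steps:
h(f, n) = -69 + f
1/(Y + h(24, -183)) = 1/(26945 + (-69 + 24)) = 1/(26945 - 45) = 1/26900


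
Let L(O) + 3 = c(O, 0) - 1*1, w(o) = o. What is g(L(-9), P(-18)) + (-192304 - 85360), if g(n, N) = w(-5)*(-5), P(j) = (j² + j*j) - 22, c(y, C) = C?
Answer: -277639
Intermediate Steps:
L(O) = -4 (L(O) = -3 + (0 - 1*1) = -3 + (0 - 1) = -3 - 1 = -4)
P(j) = -22 + 2*j² (P(j) = (j² + j²) - 22 = 2*j² - 22 = -22 + 2*j²)
g(n, N) = 25 (g(n, N) = -5*(-5) = 25)
g(L(-9), P(-18)) + (-192304 - 85360) = 25 + (-192304 - 85360) = 25 - 277664 = -277639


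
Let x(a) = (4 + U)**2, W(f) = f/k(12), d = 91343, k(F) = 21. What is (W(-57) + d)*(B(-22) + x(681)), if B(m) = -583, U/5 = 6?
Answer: 366365886/7 ≈ 5.2338e+7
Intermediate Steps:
U = 30 (U = 5*6 = 30)
W(f) = f/21
x(a) = 1156 (x(a) = (4 + 30)**2 = 34**2 = 1156)
(W(-57) + d)*(B(-22) + x(681)) = ((1/21)*(-57) + 91343)*(-583 + 1156) = (-19/7 + 91343)*573 = (639382/7)*573 = 366365886/7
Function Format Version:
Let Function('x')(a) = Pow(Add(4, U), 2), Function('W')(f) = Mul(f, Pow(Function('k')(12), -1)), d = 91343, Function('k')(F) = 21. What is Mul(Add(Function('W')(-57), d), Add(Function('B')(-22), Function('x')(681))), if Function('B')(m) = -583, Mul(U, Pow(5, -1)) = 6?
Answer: Rational(366365886, 7) ≈ 5.2338e+7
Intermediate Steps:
U = 30 (U = Mul(5, 6) = 30)
Function('W')(f) = Mul(Rational(1, 21), f) (Function('W')(f) = Mul(f, Pow(21, -1)) = Mul(f, Rational(1, 21)) = Mul(Rational(1, 21), f))
Function('x')(a) = 1156 (Function('x')(a) = Pow(Add(4, 30), 2) = Pow(34, 2) = 1156)
Mul(Add(Function('W')(-57), d), Add(Function('B')(-22), Function('x')(681))) = Mul(Add(Mul(Rational(1, 21), -57), 91343), Add(-583, 1156)) = Mul(Add(Rational(-19, 7), 91343), 573) = Mul(Rational(639382, 7), 573) = Rational(366365886, 7)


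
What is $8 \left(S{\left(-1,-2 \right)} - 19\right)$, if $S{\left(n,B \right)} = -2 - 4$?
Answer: $-200$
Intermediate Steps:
$S{\left(n,B \right)} = -6$ ($S{\left(n,B \right)} = -2 - 4 = -6$)
$8 \left(S{\left(-1,-2 \right)} - 19\right) = 8 \left(-6 - 19\right) = 8 \left(-25\right) = -200$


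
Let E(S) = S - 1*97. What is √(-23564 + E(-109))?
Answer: I*√23770 ≈ 154.18*I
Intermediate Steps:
E(S) = -97 + S (E(S) = S - 97 = -97 + S)
√(-23564 + E(-109)) = √(-23564 + (-97 - 109)) = √(-23564 - 206) = √(-23770) = I*√23770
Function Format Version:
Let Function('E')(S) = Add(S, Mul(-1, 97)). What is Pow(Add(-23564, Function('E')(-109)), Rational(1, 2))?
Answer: Mul(I, Pow(23770, Rational(1, 2))) ≈ Mul(154.18, I)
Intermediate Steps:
Function('E')(S) = Add(-97, S) (Function('E')(S) = Add(S, -97) = Add(-97, S))
Pow(Add(-23564, Function('E')(-109)), Rational(1, 2)) = Pow(Add(-23564, Add(-97, -109)), Rational(1, 2)) = Pow(Add(-23564, -206), Rational(1, 2)) = Pow(-23770, Rational(1, 2)) = Mul(I, Pow(23770, Rational(1, 2)))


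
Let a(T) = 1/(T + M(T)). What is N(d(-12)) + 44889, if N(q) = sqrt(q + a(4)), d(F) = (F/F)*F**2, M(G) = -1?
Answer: 44889 + sqrt(1299)/3 ≈ 44901.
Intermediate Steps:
a(T) = 1/(-1 + T) (a(T) = 1/(T - 1) = 1/(-1 + T))
d(F) = F**2 (d(F) = 1*F**2 = F**2)
N(q) = sqrt(1/3 + q) (N(q) = sqrt(q + 1/(-1 + 4)) = sqrt(q + 1/3) = sqrt(1/3 + q))
N(d(-12)) + 44889 = sqrt(3 + 9*(-12)**2)/3 + 44889 = sqrt(3 + 9*144)/3 + 44889 = sqrt(3 + 1296)/3 + 44889 = sqrt(1299)/3 + 44889 = 44889 + sqrt(1299)/3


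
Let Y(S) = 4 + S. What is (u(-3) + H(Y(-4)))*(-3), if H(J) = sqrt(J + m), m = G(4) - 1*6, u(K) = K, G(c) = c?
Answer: 9 - 3*I*sqrt(2) ≈ 9.0 - 4.2426*I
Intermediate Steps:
m = -2 (m = 4 - 1*6 = 4 - 6 = -2)
H(J) = sqrt(-2 + J) (H(J) = sqrt(J - 2) = sqrt(-2 + J))
(u(-3) + H(Y(-4)))*(-3) = (-3 + sqrt(-2 + (4 - 4)))*(-3) = (-3 + sqrt(-2 + 0))*(-3) = (-3 + sqrt(-2))*(-3) = (-3 + I*sqrt(2))*(-3) = 9 - 3*I*sqrt(2)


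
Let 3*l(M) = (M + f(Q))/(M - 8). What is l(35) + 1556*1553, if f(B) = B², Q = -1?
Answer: 21748216/9 ≈ 2.4165e+6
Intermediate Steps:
l(M) = (1 + M)/(3*(-8 + M)) (l(M) = ((M + (-1)²)/(M - 8))/3 = ((M + 1)/(-8 + M))/3 = ((1 + M)/(-8 + M))/3 = (1 + M)/(3*(-8 + M)))
l(35) + 1556*1553 = (1 + 35)/(3*(-8 + 35)) + 1556*1553 = (⅓)*36/27 + 2416468 = (⅓)*(1/27)*36 + 2416468 = 4/9 + 2416468 = 21748216/9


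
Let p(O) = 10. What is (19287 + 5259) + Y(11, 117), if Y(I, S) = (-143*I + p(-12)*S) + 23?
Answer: 24166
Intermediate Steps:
Y(I, S) = 23 - 143*I + 10*S (Y(I, S) = (-143*I + 10*S) + 23 = 23 - 143*I + 10*S)
(19287 + 5259) + Y(11, 117) = (19287 + 5259) + (23 - 143*11 + 10*117) = 24546 + (23 - 1573 + 1170) = 24546 - 380 = 24166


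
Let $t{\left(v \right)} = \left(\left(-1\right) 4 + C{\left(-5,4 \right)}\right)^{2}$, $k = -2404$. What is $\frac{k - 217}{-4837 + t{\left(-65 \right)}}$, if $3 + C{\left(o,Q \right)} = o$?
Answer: $\frac{2621}{4693} \approx 0.55849$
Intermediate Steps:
$C{\left(o,Q \right)} = -3 + o$
$t{\left(v \right)} = 144$ ($t{\left(v \right)} = \left(\left(-1\right) 4 - 8\right)^{2} = \left(-4 - 8\right)^{2} = \left(-12\right)^{2} = 144$)
$\frac{k - 217}{-4837 + t{\left(-65 \right)}} = \frac{-2404 - 217}{-4837 + 144} = - \frac{2621}{-4693} = \left(-2621\right) \left(- \frac{1}{4693}\right) = \frac{2621}{4693}$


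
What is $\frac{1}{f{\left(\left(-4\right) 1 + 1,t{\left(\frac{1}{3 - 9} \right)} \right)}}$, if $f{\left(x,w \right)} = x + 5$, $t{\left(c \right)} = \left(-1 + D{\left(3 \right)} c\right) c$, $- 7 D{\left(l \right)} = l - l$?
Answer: $\frac{1}{2} \approx 0.5$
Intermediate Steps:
$D{\left(l \right)} = 0$ ($D{\left(l \right)} = - \frac{l - l}{7} = \left(- \frac{1}{7}\right) 0 = 0$)
$t{\left(c \right)} = - c$ ($t{\left(c \right)} = \left(-1 + 0 c\right) c = \left(-1 + 0\right) c = - c$)
$f{\left(x,w \right)} = 5 + x$
$\frac{1}{f{\left(\left(-4\right) 1 + 1,t{\left(\frac{1}{3 - 9} \right)} \right)}} = \frac{1}{5 + \left(\left(-4\right) 1 + 1\right)} = \frac{1}{5 + \left(-4 + 1\right)} = \frac{1}{5 - 3} = \frac{1}{2}$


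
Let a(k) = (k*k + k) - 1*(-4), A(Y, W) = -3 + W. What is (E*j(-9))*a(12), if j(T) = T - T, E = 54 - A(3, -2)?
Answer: 0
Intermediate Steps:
a(k) = 4 + k + k² (a(k) = (k² + k) + 4 = (k + k²) + 4 = 4 + k + k²)
E = 59 (E = 54 - (-3 - 2) = 54 - 1*(-5) = 54 + 5 = 59)
j(T) = 0
(E*j(-9))*a(12) = (59*0)*(4 + 12 + 12²) = 0*(4 + 12 + 144) = 0*160 = 0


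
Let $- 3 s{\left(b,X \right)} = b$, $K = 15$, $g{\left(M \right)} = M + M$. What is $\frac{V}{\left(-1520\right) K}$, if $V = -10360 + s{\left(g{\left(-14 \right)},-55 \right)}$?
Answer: $\frac{7763}{17100} \approx 0.45398$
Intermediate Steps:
$g{\left(M \right)} = 2 M$
$s{\left(b,X \right)} = - \frac{b}{3}$
$V = - \frac{31052}{3}$ ($V = -10360 - \frac{2 \left(-14\right)}{3} = -10360 - - \frac{28}{3} = -10360 + \frac{28}{3} = - \frac{31052}{3} \approx -10351.0$)
$\frac{V}{\left(-1520\right) K} = - \frac{31052}{3 \left(\left(-1520\right) 15\right)} = - \frac{31052}{3 \left(-22800\right)} = \left(- \frac{31052}{3}\right) \left(- \frac{1}{22800}\right) = \frac{7763}{17100}$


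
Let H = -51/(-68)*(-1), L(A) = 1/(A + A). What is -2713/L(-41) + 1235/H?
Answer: 662458/3 ≈ 2.2082e+5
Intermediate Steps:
L(A) = 1/(2*A)
H = -¾ (H = -51*(-1/68)*(-1) = (¾)*(-1) = -¾ ≈ -0.75000)
-2713/L(-41) + 1235/H = -2713/((½)/(-41)) + 1235/(-¾) = -2713/((½)*(-1/41)) + 1235*(-4/3) = -2713/(-1/82) - 4940/3 = -2713*(-82) - 4940/3 = 222466 - 4940/3 = 662458/3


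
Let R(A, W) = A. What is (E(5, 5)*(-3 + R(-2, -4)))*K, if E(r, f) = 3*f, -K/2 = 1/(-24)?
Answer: -25/4 ≈ -6.2500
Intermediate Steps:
K = 1/12 (K = -2/(-24) = -2*(-1)/24 = -2*(-1/24) = 1/12 ≈ 0.083333)
(E(5, 5)*(-3 + R(-2, -4)))*K = ((3*5)*(-3 - 2))*(1/12) = (15*(-5))*(1/12) = -75*1/12 = -25/4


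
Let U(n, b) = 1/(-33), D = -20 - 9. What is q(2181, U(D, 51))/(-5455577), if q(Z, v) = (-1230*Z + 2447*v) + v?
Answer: 29509746/60011347 ≈ 0.49174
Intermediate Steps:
D = -29
U(n, b) = -1/33
q(Z, v) = -1230*Z + 2448*v
q(2181, U(D, 51))/(-5455577) = (-1230*2181 + 2448*(-1/33))/(-5455577) = (-2682630 - 816/11)*(-1/5455577) = -29509746/11*(-1/5455577) = 29509746/60011347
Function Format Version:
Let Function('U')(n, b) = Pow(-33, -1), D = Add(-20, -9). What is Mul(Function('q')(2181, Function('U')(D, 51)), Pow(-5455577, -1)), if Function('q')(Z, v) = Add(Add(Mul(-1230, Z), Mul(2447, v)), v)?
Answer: Rational(29509746, 60011347) ≈ 0.49174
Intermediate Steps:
D = -29
Function('U')(n, b) = Rational(-1, 33)
Function('q')(Z, v) = Add(Mul(-1230, Z), Mul(2448, v))
Mul(Function('q')(2181, Function('U')(D, 51)), Pow(-5455577, -1)) = Mul(Add(Mul(-1230, 2181), Mul(2448, Rational(-1, 33))), Pow(-5455577, -1)) = Mul(Add(-2682630, Rational(-816, 11)), Rational(-1, 5455577)) = Mul(Rational(-29509746, 11), Rational(-1, 5455577)) = Rational(29509746, 60011347)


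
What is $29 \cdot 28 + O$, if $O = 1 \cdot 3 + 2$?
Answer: $817$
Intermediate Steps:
$O = 5$ ($O = 3 + 2 = 5$)
$29 \cdot 28 + O = 29 \cdot 28 + 5 = 812 + 5 = 817$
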